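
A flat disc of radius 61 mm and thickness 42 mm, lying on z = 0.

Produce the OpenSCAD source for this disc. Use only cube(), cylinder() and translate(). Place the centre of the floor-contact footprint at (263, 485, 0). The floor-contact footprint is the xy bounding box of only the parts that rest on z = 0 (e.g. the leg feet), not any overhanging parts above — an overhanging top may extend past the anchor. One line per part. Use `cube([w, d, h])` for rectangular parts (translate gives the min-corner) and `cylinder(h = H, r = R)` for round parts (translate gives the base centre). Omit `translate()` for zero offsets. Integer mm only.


translate([263, 485, 0]) cylinder(h = 42, r = 61);


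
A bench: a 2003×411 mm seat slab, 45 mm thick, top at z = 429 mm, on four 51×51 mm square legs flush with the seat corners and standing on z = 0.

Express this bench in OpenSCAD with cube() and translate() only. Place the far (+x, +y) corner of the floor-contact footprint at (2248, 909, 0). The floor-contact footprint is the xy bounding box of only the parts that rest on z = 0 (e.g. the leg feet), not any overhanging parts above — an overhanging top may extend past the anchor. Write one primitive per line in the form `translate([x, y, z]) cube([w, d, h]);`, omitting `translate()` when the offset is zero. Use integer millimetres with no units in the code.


translate([245, 498, 384]) cube([2003, 411, 45]);
translate([245, 498, 0]) cube([51, 51, 384]);
translate([245, 858, 0]) cube([51, 51, 384]);
translate([2197, 498, 0]) cube([51, 51, 384]);
translate([2197, 858, 0]) cube([51, 51, 384]);


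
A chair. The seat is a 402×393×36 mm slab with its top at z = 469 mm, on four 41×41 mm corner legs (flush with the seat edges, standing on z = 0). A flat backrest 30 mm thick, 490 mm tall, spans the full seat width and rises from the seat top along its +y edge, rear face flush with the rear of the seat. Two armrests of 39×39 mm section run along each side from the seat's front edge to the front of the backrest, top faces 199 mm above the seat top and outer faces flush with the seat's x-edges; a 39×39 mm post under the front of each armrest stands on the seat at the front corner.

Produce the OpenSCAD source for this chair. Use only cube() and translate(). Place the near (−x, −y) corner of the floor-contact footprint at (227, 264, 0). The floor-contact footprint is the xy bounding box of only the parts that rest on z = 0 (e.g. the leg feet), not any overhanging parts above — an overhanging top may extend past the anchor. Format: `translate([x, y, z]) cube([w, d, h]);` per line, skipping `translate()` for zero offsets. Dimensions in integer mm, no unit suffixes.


translate([227, 264, 433]) cube([402, 393, 36]);
translate([227, 264, 0]) cube([41, 41, 433]);
translate([588, 264, 0]) cube([41, 41, 433]);
translate([227, 616, 0]) cube([41, 41, 433]);
translate([588, 616, 0]) cube([41, 41, 433]);
translate([227, 627, 469]) cube([402, 30, 490]);
translate([227, 264, 629]) cube([39, 363, 39]);
translate([590, 264, 629]) cube([39, 363, 39]);
translate([227, 264, 469]) cube([39, 39, 160]);
translate([590, 264, 469]) cube([39, 39, 160]);


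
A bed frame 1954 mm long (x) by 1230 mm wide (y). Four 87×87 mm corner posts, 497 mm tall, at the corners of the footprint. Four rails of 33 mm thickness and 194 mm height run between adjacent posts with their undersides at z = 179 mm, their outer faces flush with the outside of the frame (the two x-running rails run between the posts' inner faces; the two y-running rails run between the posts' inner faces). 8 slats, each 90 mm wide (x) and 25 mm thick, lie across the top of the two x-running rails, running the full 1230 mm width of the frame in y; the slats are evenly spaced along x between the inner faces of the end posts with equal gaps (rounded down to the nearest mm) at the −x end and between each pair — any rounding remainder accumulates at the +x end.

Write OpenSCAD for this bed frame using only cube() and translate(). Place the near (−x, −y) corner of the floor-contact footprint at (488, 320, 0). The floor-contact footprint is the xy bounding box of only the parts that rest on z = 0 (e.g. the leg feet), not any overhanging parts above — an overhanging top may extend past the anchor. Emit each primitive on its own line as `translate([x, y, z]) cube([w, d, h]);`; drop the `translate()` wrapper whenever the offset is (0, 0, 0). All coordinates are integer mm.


translate([488, 320, 0]) cube([87, 87, 497]);
translate([488, 1463, 0]) cube([87, 87, 497]);
translate([2355, 320, 0]) cube([87, 87, 497]);
translate([2355, 1463, 0]) cube([87, 87, 497]);
translate([575, 320, 179]) cube([1780, 33, 194]);
translate([575, 1517, 179]) cube([1780, 33, 194]);
translate([488, 407, 179]) cube([33, 1056, 194]);
translate([2409, 407, 179]) cube([33, 1056, 194]);
translate([692, 320, 373]) cube([90, 1230, 25]);
translate([899, 320, 373]) cube([90, 1230, 25]);
translate([1106, 320, 373]) cube([90, 1230, 25]);
translate([1313, 320, 373]) cube([90, 1230, 25]);
translate([1520, 320, 373]) cube([90, 1230, 25]);
translate([1727, 320, 373]) cube([90, 1230, 25]);
translate([1934, 320, 373]) cube([90, 1230, 25]);
translate([2141, 320, 373]) cube([90, 1230, 25]);


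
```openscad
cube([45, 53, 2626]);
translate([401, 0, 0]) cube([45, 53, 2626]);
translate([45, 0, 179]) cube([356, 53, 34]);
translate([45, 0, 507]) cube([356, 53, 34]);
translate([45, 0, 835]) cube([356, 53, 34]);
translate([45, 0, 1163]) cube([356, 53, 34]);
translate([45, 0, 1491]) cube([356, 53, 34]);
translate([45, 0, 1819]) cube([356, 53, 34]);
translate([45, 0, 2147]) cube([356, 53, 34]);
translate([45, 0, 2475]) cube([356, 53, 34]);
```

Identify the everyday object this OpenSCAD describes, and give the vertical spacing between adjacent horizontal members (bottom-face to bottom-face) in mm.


A ladder. The rung spacing is 328 mm.

Two tall 45×53 posts with 8 short bars between them — a ladder. Adjacent rungs sit at z = 179 and z = 507, so the spacing is 507 − 179 = 328 mm.


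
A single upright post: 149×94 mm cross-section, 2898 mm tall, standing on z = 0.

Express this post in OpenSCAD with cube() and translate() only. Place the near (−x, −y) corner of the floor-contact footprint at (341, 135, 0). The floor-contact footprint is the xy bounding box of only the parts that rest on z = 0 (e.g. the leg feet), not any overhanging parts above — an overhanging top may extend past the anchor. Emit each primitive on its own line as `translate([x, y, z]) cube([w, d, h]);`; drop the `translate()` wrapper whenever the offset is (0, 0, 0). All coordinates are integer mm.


translate([341, 135, 0]) cube([149, 94, 2898]);


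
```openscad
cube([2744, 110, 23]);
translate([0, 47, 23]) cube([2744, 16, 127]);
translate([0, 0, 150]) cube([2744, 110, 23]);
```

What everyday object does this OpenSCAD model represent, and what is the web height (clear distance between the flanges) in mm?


An I-beam. The web height is 127 mm.

Two wide flanges with a thin centred web — an I-beam. Overall 173 mm minus two 23 mm flanges gives a web of 173 − 2·23 = 127 mm.


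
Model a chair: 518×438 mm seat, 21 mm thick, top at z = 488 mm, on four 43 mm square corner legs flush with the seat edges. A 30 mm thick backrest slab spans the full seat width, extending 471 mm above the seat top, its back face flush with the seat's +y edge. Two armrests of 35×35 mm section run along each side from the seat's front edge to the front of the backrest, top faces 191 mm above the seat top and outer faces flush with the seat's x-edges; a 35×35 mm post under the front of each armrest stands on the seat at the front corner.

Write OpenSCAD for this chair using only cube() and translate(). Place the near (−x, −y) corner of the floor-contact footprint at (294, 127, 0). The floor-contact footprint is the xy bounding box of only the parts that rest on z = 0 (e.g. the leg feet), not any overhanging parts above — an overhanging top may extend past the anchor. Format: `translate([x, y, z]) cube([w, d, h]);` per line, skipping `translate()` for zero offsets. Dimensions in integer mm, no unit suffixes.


translate([294, 127, 467]) cube([518, 438, 21]);
translate([294, 127, 0]) cube([43, 43, 467]);
translate([769, 127, 0]) cube([43, 43, 467]);
translate([294, 522, 0]) cube([43, 43, 467]);
translate([769, 522, 0]) cube([43, 43, 467]);
translate([294, 535, 488]) cube([518, 30, 471]);
translate([294, 127, 644]) cube([35, 408, 35]);
translate([777, 127, 644]) cube([35, 408, 35]);
translate([294, 127, 488]) cube([35, 35, 156]);
translate([777, 127, 488]) cube([35, 35, 156]);


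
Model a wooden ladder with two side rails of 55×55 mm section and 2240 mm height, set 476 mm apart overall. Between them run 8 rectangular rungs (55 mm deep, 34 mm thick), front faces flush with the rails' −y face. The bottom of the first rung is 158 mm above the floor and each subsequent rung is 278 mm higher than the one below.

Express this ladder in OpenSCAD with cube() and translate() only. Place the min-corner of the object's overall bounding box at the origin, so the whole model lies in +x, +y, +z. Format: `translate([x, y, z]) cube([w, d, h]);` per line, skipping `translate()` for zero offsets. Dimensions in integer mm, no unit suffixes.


cube([55, 55, 2240]);
translate([421, 0, 0]) cube([55, 55, 2240]);
translate([55, 0, 158]) cube([366, 55, 34]);
translate([55, 0, 436]) cube([366, 55, 34]);
translate([55, 0, 714]) cube([366, 55, 34]);
translate([55, 0, 992]) cube([366, 55, 34]);
translate([55, 0, 1270]) cube([366, 55, 34]);
translate([55, 0, 1548]) cube([366, 55, 34]);
translate([55, 0, 1826]) cube([366, 55, 34]);
translate([55, 0, 2104]) cube([366, 55, 34]);


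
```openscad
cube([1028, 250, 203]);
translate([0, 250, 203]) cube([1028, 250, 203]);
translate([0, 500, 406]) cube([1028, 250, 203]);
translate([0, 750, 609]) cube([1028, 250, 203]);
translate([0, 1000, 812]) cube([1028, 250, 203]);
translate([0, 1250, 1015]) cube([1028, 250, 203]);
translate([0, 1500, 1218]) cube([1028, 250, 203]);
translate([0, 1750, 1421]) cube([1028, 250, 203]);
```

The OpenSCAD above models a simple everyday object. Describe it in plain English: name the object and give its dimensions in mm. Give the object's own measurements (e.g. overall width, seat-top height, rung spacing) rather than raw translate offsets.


A straight staircase of 8 solid steps. Each step is 1028 mm wide (x), 250 mm deep (y, the going) and 203 mm tall (the rise). The first step rests on the floor; each subsequent step sits one going further in +y and one rise higher in +z, directly behind and above the previous step with no overlap.


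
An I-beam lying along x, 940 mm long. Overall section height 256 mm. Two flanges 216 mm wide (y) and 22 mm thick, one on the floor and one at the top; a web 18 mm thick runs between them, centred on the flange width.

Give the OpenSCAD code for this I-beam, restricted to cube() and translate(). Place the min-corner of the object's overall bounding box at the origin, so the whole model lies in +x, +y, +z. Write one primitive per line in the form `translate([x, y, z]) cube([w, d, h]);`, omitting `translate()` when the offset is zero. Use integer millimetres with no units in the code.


cube([940, 216, 22]);
translate([0, 99, 22]) cube([940, 18, 212]);
translate([0, 0, 234]) cube([940, 216, 22]);


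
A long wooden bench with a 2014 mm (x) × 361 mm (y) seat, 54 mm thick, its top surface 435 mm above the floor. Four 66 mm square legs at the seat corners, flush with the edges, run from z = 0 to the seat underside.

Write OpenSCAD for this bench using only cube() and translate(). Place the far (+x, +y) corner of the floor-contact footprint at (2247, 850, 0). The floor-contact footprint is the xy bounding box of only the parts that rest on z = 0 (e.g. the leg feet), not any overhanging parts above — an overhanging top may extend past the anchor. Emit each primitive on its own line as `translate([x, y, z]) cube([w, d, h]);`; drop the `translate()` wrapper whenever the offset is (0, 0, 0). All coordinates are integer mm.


translate([233, 489, 381]) cube([2014, 361, 54]);
translate([233, 489, 0]) cube([66, 66, 381]);
translate([233, 784, 0]) cube([66, 66, 381]);
translate([2181, 489, 0]) cube([66, 66, 381]);
translate([2181, 784, 0]) cube([66, 66, 381]);


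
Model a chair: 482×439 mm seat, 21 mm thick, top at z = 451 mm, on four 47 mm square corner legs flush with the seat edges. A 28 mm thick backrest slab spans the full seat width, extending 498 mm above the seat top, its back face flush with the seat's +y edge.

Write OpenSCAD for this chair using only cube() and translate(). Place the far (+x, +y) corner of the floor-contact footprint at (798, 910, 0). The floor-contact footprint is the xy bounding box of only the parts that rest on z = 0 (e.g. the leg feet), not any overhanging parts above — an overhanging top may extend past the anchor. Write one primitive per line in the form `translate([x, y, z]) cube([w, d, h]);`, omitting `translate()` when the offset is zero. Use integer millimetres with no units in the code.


// leg_h = 451 - 21 = 430
translate([316, 471, 430]) cube([482, 439, 21]);
translate([316, 471, 0]) cube([47, 47, 430]);
translate([751, 471, 0]) cube([47, 47, 430]);
translate([316, 863, 0]) cube([47, 47, 430]);
translate([751, 863, 0]) cube([47, 47, 430]);
translate([316, 882, 451]) cube([482, 28, 498]);


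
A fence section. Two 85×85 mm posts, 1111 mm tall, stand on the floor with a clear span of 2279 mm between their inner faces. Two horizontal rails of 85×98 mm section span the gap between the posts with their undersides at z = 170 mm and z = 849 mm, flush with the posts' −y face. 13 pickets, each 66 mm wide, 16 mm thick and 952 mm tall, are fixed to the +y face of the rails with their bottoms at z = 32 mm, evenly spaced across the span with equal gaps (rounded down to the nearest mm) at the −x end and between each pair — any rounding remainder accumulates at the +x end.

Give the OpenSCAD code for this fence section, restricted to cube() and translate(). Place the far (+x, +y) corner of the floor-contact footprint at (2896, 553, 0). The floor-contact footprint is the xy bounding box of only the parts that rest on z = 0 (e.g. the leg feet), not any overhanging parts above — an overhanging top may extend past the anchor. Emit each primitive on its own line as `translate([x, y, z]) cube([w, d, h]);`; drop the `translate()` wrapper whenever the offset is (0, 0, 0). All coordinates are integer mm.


translate([447, 468, 0]) cube([85, 85, 1111]);
translate([2811, 468, 0]) cube([85, 85, 1111]);
translate([532, 468, 170]) cube([2279, 85, 98]);
translate([532, 468, 849]) cube([2279, 85, 98]);
translate([633, 553, 32]) cube([66, 16, 952]);
translate([800, 553, 32]) cube([66, 16, 952]);
translate([967, 553, 32]) cube([66, 16, 952]);
translate([1134, 553, 32]) cube([66, 16, 952]);
translate([1301, 553, 32]) cube([66, 16, 952]);
translate([1468, 553, 32]) cube([66, 16, 952]);
translate([1635, 553, 32]) cube([66, 16, 952]);
translate([1802, 553, 32]) cube([66, 16, 952]);
translate([1969, 553, 32]) cube([66, 16, 952]);
translate([2136, 553, 32]) cube([66, 16, 952]);
translate([2303, 553, 32]) cube([66, 16, 952]);
translate([2470, 553, 32]) cube([66, 16, 952]);
translate([2637, 553, 32]) cube([66, 16, 952]);


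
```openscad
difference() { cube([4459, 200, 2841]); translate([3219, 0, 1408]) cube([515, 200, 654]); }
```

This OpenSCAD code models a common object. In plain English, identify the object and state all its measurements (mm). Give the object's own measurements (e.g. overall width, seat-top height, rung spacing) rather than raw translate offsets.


A wall 4459 mm long (x), 200 mm thick (y), 2841 mm tall, with a rectangular window opening cut through it. The opening is 515 mm wide and 654 mm tall; its sill is at z = 1408 mm and its near (−x) edge is 3219 mm from the wall's −x end. The opening passes through the full wall thickness.


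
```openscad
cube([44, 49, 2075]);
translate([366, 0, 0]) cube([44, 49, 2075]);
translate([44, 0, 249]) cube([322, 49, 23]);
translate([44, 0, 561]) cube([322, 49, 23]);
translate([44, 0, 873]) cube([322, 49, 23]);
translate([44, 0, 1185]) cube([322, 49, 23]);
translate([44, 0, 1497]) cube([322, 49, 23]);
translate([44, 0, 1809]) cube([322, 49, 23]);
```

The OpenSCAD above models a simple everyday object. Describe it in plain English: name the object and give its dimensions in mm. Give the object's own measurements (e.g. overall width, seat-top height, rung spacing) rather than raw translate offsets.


A straight ladder. Two 44×49 mm vertical rails, 2075 mm tall, stand 410 mm apart (outside-to-outside) with their front faces coplanar on the −y side. 6 rungs, each 49 mm deep and 23 mm tall, span between the inner faces of the rails, front faces flush with the rails. The lowest rung's underside is at z = 249 mm and rungs are spaced 312 mm apart (underside to underside).


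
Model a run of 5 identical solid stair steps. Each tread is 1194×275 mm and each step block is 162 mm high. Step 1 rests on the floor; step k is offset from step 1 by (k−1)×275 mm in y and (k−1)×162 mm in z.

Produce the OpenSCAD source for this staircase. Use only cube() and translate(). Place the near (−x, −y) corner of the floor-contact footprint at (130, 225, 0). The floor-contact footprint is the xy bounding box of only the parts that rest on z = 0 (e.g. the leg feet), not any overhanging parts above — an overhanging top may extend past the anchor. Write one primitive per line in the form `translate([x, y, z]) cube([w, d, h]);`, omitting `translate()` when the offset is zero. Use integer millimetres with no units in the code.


translate([130, 225, 0]) cube([1194, 275, 162]);
translate([130, 500, 162]) cube([1194, 275, 162]);
translate([130, 775, 324]) cube([1194, 275, 162]);
translate([130, 1050, 486]) cube([1194, 275, 162]);
translate([130, 1325, 648]) cube([1194, 275, 162]);


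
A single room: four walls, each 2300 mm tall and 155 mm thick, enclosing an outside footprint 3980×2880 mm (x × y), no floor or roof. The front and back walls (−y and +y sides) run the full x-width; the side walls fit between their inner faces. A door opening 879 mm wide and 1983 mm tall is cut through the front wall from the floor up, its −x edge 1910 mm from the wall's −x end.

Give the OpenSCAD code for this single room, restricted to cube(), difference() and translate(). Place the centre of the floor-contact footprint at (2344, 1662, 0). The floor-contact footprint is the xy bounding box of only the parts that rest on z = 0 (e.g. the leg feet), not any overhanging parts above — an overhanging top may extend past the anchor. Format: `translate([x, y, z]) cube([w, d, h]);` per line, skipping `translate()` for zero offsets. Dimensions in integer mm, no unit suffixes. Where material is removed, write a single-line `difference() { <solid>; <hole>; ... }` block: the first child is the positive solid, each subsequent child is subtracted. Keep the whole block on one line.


difference() { translate([354, 222, 0]) cube([3980, 155, 2300]); translate([2264, 222, 0]) cube([879, 155, 1983]); }
translate([354, 2947, 0]) cube([3980, 155, 2300]);
translate([354, 377, 0]) cube([155, 2570, 2300]);
translate([4179, 377, 0]) cube([155, 2570, 2300]);


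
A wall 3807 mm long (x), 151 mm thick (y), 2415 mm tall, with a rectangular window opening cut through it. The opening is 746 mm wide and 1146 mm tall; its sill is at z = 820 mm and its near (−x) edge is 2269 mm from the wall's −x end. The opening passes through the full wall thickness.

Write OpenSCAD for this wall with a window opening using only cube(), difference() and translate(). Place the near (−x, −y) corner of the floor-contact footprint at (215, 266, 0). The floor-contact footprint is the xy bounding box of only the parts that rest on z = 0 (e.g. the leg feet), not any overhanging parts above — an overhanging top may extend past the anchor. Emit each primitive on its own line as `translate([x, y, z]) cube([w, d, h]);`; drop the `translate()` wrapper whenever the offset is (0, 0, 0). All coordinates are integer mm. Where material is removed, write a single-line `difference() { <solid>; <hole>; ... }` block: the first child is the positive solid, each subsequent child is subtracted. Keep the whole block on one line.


difference() { translate([215, 266, 0]) cube([3807, 151, 2415]); translate([2484, 266, 820]) cube([746, 151, 1146]); }


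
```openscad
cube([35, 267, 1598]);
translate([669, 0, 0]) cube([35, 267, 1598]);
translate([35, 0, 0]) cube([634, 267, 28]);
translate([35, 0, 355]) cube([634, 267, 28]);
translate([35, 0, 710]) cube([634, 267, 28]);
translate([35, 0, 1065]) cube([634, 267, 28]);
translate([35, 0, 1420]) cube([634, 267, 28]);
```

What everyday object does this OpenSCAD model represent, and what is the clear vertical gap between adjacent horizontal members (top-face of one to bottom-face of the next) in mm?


A bookshelf. The clear shelf gap is 327 mm.

Two tall side panels with 5 horizontal boards between them — a bookshelf. The first two shelf undersides are at z = 0 and z = 355; with shelf thickness 28, the clear gap is 355 − 0 − 28 = 327 mm.


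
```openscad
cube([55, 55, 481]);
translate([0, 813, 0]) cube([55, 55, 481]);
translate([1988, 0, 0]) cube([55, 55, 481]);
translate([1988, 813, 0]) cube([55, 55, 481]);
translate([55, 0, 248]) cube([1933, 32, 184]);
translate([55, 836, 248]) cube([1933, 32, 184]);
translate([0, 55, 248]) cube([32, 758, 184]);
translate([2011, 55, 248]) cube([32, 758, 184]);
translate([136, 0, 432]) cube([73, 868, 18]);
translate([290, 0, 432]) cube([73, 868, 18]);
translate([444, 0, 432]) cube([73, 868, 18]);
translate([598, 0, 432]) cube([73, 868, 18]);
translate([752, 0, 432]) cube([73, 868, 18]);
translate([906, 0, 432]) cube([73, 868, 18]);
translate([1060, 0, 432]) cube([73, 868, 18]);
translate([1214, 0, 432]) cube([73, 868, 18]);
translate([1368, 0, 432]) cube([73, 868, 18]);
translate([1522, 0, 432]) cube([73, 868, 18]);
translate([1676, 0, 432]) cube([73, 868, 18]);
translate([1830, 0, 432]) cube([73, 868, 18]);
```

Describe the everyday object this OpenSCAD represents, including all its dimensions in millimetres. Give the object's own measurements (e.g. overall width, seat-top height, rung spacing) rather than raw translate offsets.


A bed frame 2043 mm long (x) by 868 mm wide (y). Four 55×55 mm corner posts, 481 mm tall, at the corners of the footprint. Four rails of 32 mm thickness and 184 mm height run between adjacent posts with their undersides at z = 248 mm, their outer faces flush with the outside of the frame (the two x-running rails run between the posts' inner faces; the two y-running rails run between the posts' inner faces). 12 slats, each 73 mm wide (x) and 18 mm thick, lie across the top of the two x-running rails, running the full 868 mm width of the frame in y; along x they sit between the end posts with a 81 mm gap after the −x posts and between neighbouring slats, leaving 85 mm before the +x posts.


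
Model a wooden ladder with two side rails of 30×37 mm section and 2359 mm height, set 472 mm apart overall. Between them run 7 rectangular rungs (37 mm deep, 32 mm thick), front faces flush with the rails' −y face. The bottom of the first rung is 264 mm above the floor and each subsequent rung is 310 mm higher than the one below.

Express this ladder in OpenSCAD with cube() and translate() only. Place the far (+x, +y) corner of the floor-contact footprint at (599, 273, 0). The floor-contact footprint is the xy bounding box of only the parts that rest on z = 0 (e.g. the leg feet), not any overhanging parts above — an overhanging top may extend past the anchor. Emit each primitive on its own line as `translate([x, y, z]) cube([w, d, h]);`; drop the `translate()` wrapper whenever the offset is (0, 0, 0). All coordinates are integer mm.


translate([127, 236, 0]) cube([30, 37, 2359]);
translate([569, 236, 0]) cube([30, 37, 2359]);
translate([157, 236, 264]) cube([412, 37, 32]);
translate([157, 236, 574]) cube([412, 37, 32]);
translate([157, 236, 884]) cube([412, 37, 32]);
translate([157, 236, 1194]) cube([412, 37, 32]);
translate([157, 236, 1504]) cube([412, 37, 32]);
translate([157, 236, 1814]) cube([412, 37, 32]);
translate([157, 236, 2124]) cube([412, 37, 32]);


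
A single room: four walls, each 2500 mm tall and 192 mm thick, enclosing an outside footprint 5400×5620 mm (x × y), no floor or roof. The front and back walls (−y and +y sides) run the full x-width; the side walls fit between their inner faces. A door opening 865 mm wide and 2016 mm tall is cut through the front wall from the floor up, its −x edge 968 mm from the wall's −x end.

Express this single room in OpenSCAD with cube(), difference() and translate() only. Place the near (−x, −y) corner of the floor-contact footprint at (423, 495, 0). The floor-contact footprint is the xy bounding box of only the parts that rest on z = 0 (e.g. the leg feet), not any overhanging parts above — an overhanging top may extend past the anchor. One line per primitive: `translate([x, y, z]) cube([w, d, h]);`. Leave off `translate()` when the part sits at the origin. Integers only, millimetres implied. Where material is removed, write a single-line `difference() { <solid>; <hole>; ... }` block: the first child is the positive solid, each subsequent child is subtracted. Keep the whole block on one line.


difference() { translate([423, 495, 0]) cube([5400, 192, 2500]); translate([1391, 495, 0]) cube([865, 192, 2016]); }
translate([423, 5923, 0]) cube([5400, 192, 2500]);
translate([423, 687, 0]) cube([192, 5236, 2500]);
translate([5631, 687, 0]) cube([192, 5236, 2500]);


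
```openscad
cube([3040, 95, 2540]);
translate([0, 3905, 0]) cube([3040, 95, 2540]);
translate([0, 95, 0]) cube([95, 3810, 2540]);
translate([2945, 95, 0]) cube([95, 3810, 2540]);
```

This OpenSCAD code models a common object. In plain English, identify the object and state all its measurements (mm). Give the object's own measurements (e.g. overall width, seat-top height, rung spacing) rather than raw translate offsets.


The wall frame of a small rectangular building: four walls, each 2540 mm tall and 95 mm thick, enclosing a footprint 3040 mm (x) by 4000 mm (y) outside-to-outside, with no floor or roof. The front and back walls (the −y and +y sides) span the full width; the two side walls fit between them.


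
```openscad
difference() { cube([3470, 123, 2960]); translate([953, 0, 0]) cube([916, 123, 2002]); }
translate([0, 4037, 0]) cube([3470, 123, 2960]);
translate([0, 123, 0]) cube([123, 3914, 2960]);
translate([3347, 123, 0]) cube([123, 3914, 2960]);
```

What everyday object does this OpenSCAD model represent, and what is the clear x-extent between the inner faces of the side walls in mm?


A single room. The interior width is 3224 mm.

Four walls enclosing a rectangle with a door in the front wall — a room. Outside width 3470 minus two 123 mm walls gives 3224 mm.


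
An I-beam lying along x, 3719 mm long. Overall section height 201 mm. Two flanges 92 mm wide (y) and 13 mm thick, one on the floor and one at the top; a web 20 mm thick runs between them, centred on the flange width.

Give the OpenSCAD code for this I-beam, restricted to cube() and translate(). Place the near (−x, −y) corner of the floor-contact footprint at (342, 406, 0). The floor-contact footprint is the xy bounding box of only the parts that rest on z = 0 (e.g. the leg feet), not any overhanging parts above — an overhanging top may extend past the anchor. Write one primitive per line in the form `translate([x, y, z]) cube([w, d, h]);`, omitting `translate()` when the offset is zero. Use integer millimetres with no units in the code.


translate([342, 406, 0]) cube([3719, 92, 13]);
translate([342, 442, 13]) cube([3719, 20, 175]);
translate([342, 406, 188]) cube([3719, 92, 13]);


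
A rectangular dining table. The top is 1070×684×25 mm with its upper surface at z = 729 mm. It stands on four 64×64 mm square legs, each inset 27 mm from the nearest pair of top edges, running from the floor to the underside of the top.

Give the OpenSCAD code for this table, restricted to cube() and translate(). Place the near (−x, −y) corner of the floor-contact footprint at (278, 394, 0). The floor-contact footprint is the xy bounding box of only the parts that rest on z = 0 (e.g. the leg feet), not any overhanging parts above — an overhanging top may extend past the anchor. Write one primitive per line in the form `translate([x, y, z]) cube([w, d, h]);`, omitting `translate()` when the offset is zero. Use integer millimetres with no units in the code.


// leg_h = 729 - 25 = 704
translate([251, 367, 704]) cube([1070, 684, 25]);
translate([278, 394, 0]) cube([64, 64, 704]);
translate([1230, 394, 0]) cube([64, 64, 704]);
translate([278, 960, 0]) cube([64, 64, 704]);
translate([1230, 960, 0]) cube([64, 64, 704]);


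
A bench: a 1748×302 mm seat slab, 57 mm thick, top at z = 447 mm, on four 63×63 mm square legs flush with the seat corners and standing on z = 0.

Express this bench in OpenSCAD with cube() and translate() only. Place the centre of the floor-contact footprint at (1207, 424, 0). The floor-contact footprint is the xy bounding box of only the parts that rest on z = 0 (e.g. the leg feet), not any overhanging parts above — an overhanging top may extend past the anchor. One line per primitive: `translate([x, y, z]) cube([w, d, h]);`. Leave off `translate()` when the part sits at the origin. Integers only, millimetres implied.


translate([333, 273, 390]) cube([1748, 302, 57]);
translate([333, 273, 0]) cube([63, 63, 390]);
translate([333, 512, 0]) cube([63, 63, 390]);
translate([2018, 273, 0]) cube([63, 63, 390]);
translate([2018, 512, 0]) cube([63, 63, 390]);


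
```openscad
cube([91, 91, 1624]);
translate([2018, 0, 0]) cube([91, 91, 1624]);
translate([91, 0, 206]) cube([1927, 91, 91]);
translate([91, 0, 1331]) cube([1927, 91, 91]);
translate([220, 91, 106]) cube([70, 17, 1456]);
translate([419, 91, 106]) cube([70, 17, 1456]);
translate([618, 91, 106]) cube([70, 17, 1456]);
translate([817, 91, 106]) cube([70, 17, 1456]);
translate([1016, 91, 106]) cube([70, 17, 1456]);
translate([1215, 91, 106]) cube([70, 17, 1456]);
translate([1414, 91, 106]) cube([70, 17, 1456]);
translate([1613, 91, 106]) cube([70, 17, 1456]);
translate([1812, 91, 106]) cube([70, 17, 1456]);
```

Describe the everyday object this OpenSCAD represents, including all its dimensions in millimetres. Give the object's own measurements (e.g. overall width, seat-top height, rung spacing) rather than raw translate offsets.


A fence section. Two 91×91 mm posts, 1624 mm tall, stand on the floor with a clear span of 1927 mm between their inner faces. Two horizontal rails of 91×91 mm section span the gap between the posts with their undersides at z = 206 mm and z = 1331 mm, flush with the posts' −y face. 9 pickets, each 70 mm wide, 17 mm thick and 1456 mm tall, are fixed to the +y face of the rails with their bottoms at z = 106 mm, spaced across the span with a 129 mm gap after the −x post and between neighbouring pickets, with 136 mm left before the +x post.


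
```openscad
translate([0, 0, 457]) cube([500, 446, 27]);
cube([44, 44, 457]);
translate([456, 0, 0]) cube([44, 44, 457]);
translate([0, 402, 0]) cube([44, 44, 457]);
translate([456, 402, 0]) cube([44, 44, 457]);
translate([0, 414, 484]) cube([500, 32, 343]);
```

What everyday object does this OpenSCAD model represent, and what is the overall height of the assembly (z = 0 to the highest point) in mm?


A chair. The overall height is 827 mm.

A slab on four corner posts with a tall panel at the back — a chair. The seat slab sits at z = 457 with thickness 27, and the 343 mm backrest starts at the seat top, so the overall height is 457 + 27 + 343 = 827 mm.


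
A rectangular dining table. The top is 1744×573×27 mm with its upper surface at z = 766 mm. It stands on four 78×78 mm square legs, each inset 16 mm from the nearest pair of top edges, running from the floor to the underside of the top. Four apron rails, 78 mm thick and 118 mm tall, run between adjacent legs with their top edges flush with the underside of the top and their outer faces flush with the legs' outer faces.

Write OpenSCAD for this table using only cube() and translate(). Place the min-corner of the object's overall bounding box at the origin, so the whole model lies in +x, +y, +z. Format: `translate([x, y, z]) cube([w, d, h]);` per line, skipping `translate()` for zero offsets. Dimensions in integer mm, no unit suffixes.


translate([0, 0, 739]) cube([1744, 573, 27]);
translate([16, 16, 0]) cube([78, 78, 739]);
translate([1650, 16, 0]) cube([78, 78, 739]);
translate([16, 479, 0]) cube([78, 78, 739]);
translate([1650, 479, 0]) cube([78, 78, 739]);
translate([94, 16, 621]) cube([1556, 78, 118]);
translate([94, 479, 621]) cube([1556, 78, 118]);
translate([16, 94, 621]) cube([78, 385, 118]);
translate([1650, 94, 621]) cube([78, 385, 118]);


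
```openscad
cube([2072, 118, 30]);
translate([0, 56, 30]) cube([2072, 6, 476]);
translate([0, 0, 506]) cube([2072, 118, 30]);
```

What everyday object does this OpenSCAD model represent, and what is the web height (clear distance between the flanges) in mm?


An I-beam. The web height is 476 mm.

Two wide flanges with a thin centred web — an I-beam. Overall 536 mm minus two 30 mm flanges gives a web of 536 − 2·30 = 476 mm.


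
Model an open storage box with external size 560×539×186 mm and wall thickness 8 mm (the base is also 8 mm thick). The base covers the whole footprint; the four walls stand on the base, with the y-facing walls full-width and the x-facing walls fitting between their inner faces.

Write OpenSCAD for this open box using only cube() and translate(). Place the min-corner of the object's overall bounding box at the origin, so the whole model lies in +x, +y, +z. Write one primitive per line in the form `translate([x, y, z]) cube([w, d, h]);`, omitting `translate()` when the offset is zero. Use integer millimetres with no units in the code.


cube([560, 539, 8]);
translate([0, 0, 8]) cube([560, 8, 178]);
translate([0, 531, 8]) cube([560, 8, 178]);
translate([0, 8, 8]) cube([8, 523, 178]);
translate([552, 8, 8]) cube([8, 523, 178]);


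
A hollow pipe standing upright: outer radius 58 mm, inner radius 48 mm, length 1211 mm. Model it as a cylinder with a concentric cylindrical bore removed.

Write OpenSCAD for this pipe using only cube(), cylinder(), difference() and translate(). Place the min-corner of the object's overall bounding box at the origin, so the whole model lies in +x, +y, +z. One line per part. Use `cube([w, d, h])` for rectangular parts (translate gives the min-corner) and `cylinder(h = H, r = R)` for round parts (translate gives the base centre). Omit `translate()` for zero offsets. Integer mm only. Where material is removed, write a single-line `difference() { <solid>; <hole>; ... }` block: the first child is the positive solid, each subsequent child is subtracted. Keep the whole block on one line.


difference() { translate([58, 58, 0]) cylinder(h = 1211, r = 58); translate([58, 58, 0]) cylinder(h = 1211, r = 48); }


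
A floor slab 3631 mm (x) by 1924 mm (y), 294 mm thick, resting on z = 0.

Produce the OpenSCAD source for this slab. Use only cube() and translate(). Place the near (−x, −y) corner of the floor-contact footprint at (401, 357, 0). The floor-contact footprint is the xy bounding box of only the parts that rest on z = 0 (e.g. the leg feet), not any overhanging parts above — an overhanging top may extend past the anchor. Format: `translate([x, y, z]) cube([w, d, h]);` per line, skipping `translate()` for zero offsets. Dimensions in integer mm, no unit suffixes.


translate([401, 357, 0]) cube([3631, 1924, 294]);


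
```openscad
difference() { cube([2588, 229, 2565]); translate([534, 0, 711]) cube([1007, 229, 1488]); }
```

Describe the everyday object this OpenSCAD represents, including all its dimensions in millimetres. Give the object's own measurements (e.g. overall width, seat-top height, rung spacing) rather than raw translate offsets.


A wall 2588 mm long (x), 229 mm thick (y), 2565 mm tall, with a rectangular window opening cut through it. The opening is 1007 mm wide and 1488 mm tall; its sill is at z = 711 mm and its near (−x) edge is 534 mm from the wall's −x end. The opening passes through the full wall thickness.


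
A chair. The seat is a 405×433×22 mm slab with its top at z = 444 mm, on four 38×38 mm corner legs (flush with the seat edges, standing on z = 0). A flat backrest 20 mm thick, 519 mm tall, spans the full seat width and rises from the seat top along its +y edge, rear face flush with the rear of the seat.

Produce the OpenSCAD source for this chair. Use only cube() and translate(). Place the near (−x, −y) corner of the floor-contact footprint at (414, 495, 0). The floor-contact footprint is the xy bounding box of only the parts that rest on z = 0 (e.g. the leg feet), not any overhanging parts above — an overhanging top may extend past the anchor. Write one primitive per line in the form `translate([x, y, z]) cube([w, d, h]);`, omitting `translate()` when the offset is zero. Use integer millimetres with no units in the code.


translate([414, 495, 422]) cube([405, 433, 22]);
translate([414, 495, 0]) cube([38, 38, 422]);
translate([781, 495, 0]) cube([38, 38, 422]);
translate([414, 890, 0]) cube([38, 38, 422]);
translate([781, 890, 0]) cube([38, 38, 422]);
translate([414, 908, 444]) cube([405, 20, 519]);


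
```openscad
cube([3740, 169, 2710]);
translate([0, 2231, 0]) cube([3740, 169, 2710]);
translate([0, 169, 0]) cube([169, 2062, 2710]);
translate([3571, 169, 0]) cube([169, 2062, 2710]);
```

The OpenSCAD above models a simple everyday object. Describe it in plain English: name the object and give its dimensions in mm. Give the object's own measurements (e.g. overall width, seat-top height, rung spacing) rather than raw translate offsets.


The wall frame of a small rectangular building: four walls, each 2710 mm tall and 169 mm thick, enclosing a footprint 3740 mm (x) by 2400 mm (y) outside-to-outside, with no floor or roof. The front and back walls (the −y and +y sides) span the full width; the two side walls fit between them.


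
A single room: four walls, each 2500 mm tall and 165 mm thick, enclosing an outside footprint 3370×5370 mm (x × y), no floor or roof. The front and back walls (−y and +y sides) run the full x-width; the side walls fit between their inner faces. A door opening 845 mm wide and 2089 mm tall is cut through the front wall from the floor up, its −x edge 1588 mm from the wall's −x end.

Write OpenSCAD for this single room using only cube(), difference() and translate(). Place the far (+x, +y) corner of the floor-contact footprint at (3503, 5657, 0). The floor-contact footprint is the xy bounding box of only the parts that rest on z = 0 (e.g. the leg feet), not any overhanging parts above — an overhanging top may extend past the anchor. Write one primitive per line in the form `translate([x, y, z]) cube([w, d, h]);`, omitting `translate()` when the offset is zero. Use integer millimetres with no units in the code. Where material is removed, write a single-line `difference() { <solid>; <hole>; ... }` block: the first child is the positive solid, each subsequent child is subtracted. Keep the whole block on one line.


difference() { translate([133, 287, 0]) cube([3370, 165, 2500]); translate([1721, 287, 0]) cube([845, 165, 2089]); }
translate([133, 5492, 0]) cube([3370, 165, 2500]);
translate([133, 452, 0]) cube([165, 5040, 2500]);
translate([3338, 452, 0]) cube([165, 5040, 2500]);


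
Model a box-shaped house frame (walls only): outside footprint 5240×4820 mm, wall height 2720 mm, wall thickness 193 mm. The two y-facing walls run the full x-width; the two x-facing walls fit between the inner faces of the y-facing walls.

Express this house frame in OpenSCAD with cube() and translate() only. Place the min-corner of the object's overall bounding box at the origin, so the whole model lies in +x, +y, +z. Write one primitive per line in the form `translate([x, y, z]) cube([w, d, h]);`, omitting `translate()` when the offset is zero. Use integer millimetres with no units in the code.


cube([5240, 193, 2720]);
translate([0, 4627, 0]) cube([5240, 193, 2720]);
translate([0, 193, 0]) cube([193, 4434, 2720]);
translate([5047, 193, 0]) cube([193, 4434, 2720]);
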